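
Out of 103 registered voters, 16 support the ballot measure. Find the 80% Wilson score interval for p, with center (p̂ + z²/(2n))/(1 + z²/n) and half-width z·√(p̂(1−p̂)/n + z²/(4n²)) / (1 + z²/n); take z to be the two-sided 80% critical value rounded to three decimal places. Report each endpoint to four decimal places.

p̂ = 16/103 = 0.15534; z = 1.282, so z² = 1.643524.
Denominator 1 + z²/n = 1 + 1.643524/103 = 1.015957.
Adjusted center: (0.15534 + z²/(2n))/1.015957 = 0.16075.
Radicand: p̂(1−p̂)/n + z²/(4n²) = 0.001273877 + 0.000038729 = 0.001312606.
Half-width = 1.282·√0.001312606/1.015957 = 0.04572.
So the interval runs from 0.1150 to 0.2065.

(0.1150, 0.2065)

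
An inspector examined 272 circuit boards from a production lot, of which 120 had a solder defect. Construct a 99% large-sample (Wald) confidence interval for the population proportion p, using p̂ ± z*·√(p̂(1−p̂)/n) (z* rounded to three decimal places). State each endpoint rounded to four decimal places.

(0.3636, 0.5187)

Sample proportion p̂ = 120/272 = 0.44118.
SE = √(p̂(1−p̂)/n) = √(0.246540/272) = 0.030106.
For 99% confidence, z* = 2.576.
Margin = 2.576·0.030106 = 0.07755.
So the interval runs from 0.3636 to 0.5187.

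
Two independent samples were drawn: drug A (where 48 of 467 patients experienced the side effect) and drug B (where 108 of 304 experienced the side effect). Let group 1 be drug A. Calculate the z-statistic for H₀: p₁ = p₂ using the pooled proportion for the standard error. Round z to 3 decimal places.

z = -8.528

Sample proportions: p̂₁ = 48/467 = 0.10278 and p̂₂ = 108/304 = 0.35526.
Pooled p̂ = (48+108)/(467+304) = 156/771 = 0.20233.
Pooled SE = √[0.1613953·0.00543080] ≈ 0.029606.
z = (p̂₁ − p̂₂)/SE = (0.10278 − 0.35526)/0.029606 = -0.25248/0.029606 = -8.528.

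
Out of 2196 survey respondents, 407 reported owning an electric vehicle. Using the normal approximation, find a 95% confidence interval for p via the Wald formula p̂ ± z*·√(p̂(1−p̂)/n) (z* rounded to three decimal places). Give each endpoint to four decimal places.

(0.1691, 0.2016)

Sample proportion p̂ = 407/2196 = 0.18534.
Standard error of p̂: √(0.150987/2196) = √0.000068756 = 0.008292.
For 95% confidence, z* = 1.960.
Margin = 1.960·0.008292 = 0.01625.
So the interval runs from 0.1691 to 0.2016.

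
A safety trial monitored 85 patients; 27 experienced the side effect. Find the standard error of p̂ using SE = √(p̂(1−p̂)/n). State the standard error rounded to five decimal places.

SE = 0.05050

p̂ = 27/85 = 0.31765.
p̂(1−p̂) = 0.31765·0.68235 = 0.216748.
SE = √(0.216748/85) = 0.05050.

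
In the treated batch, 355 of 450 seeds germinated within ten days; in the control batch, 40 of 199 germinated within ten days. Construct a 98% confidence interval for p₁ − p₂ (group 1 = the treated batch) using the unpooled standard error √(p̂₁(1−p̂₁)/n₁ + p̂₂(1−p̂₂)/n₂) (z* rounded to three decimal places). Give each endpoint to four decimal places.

p̂₁ = 0.78889, p̂₂ = 0.20101, so the observed difference is 0.58788.
Unpooled SE = √(p̂₁(1−p̂₁)/n₁ + p̂₂(1−p̂₂)/n₂) = √(0.000370096 + 0.000807045) = 0.034309.
For 98% confidence, z* = 2.326. Margin = 2.326·0.034309 = 0.07980.
CI: 0.58788 ± 0.07980 = (0.5081, 0.6677).

(0.5081, 0.6677)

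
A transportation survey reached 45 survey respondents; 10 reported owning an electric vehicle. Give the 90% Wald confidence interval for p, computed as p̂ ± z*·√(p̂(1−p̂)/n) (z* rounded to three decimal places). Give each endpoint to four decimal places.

p̂ = 10/45 = 0.22222.
SE(p̂) = √(0.22222·0.77778/45) = 0.061975.
For 90% confidence, z* = 1.645.
Margin = 1.645·0.061975 = 0.10195.
CI: 0.22222 ± 0.10195 = (0.1203, 0.3242).

(0.1203, 0.3242)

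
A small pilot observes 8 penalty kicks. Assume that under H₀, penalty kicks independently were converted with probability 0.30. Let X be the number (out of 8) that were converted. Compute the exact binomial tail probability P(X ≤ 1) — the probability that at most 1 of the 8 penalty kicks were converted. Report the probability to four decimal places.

X ~ Binomial(n=8, p=0.30).
P(X ≤ 1) = C(8,0)·0.30^0·0.70^8 + C(8,1)·0.30^1·0.70^7.
= 0.057648 + 0.197650 = 0.2553.

P = 0.2553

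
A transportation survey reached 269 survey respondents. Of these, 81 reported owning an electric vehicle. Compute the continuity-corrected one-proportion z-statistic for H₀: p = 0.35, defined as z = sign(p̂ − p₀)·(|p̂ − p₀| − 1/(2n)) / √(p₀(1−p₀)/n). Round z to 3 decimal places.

z = -1.617

With x = 81 successes in n = 269, p̂ = 0.30112. p̂ − p₀ = -0.048885.
1/(2n) = 0.001859.
Corrected numerator: |-0.048885| − 0.001859 = 0.047026.
Under H₀, SE = √(p₀(1−p₀)/n) = √(0.35·0.65/269) = √0.000845725 = 0.029081.
z = (−)0.047026/0.029081 = -1.617.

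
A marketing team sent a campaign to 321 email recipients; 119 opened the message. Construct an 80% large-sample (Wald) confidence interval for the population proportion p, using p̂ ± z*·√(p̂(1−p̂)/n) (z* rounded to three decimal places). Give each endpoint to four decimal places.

(0.3362, 0.4053)

With x = 119 successes in n = 321, p̂ = 0.37072.
SE = √(p̂(1−p̂)/n) = √(0.233286/321) = 0.026958.
For 80% confidence, z* = 1.282.
Margin of error: 1.282 × 0.026958 = 0.03456.
So the interval runs from 0.3362 to 0.4053.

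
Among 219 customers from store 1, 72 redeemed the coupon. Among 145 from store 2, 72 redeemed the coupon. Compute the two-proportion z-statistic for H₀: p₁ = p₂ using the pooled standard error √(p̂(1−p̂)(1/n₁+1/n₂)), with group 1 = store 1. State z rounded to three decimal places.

p̂₁ = 72/219 = 0.32877, p̂₂ = 72/145 = 0.49655.
Pooled p̂ = (72+72)/(219+145) = 144/364 = 0.39560.
Pooled SE = √[0.2391016·0.01146276] ≈ 0.052352.
z = (p̂₁ − p̂₂)/SE = (0.32877 − 0.49655)/0.052352 = -0.16778/0.052352 = -3.205.

z = -3.205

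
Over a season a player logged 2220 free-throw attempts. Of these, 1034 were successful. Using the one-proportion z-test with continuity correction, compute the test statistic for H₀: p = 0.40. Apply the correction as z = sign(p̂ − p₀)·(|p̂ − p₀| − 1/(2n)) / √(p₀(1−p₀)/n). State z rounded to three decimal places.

z = 6.303

With x = 1034 successes in n = 2220, p̂ = 0.46577. p̂ − p₀ = 0.065766.
1/(2n) = 0.000225.
Corrected numerator: |0.065766| − 0.000225 = 0.065541.
Under H₀, SE = √(p₀(1−p₀)/n) = √(0.40·0.60/2220) = √0.000108108 = 0.010398.
z = +0.065541/0.010398 = 6.303.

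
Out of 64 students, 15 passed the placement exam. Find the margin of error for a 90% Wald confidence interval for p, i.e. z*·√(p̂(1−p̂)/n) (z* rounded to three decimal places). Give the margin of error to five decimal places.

With x = 15 successes in n = 64, p̂ = 0.23438.
Standard error of p̂: √(0.179443/64) = √0.002803802 = 0.052951.
The 90% critical value is z* = 1.645.
ME = 1.645·0.052951 = 0.08710.

ME = 0.08710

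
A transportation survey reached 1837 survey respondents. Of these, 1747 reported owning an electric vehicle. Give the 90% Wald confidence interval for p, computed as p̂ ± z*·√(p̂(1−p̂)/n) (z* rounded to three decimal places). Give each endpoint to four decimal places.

p̂ = 1747/1837 = 0.95101.
Standard error of p̂: √(0.046593/1837) = √0.000025363 = 0.005036.
z* = 1.645 at the 90% level.
Margin of error: 1.645 × 0.005036 = 0.00828.
So the interval runs from 0.9427 to 0.9593.

(0.9427, 0.9593)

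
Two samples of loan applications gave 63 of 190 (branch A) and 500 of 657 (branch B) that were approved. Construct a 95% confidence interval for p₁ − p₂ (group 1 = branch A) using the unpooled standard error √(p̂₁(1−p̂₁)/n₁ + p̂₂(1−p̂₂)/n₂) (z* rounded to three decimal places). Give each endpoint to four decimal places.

(-0.5039, -0.3550)

p̂₁ = 0.33158, p̂₂ = 0.76104, so the observed difference is -0.42946.
Unpooled SE = √(p̂₁(1−p̂₁)/n₁ + p̂₂(1−p̂₂)/n₂) = √(0.001166497 + 0.000276805) = 0.037991.
The 95% critical value is z* = 1.960. Margin = 1.960·0.037991 = 0.07446.
CI: -0.42946 ± 0.07446 = (-0.5039, -0.3550).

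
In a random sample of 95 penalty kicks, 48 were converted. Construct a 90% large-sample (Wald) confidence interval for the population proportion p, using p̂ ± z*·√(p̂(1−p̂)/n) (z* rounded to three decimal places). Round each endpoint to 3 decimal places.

(0.421, 0.590)

Sample proportion p̂ = 48/95 = 0.50526.
Standard error of p̂: √(0.249972/95) = √0.002631287 = 0.051296.
For 90% confidence, z* = 1.645.
Margin = 1.645·0.051296 = 0.08438.
So the interval runs from 0.421 to 0.590.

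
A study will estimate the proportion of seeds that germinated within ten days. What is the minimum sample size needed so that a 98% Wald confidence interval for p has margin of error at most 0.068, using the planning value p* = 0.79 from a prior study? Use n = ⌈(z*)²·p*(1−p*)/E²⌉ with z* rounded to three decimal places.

z* = 2.326 at the 98% level.
p*(1−p*) = 0.79·0.21 = 0.1659.
(z*)²·p*(1−p*)/E² = 5.410276·0.1659/0.004624 = 194.110.
Rounding up, n = 195.

n = 195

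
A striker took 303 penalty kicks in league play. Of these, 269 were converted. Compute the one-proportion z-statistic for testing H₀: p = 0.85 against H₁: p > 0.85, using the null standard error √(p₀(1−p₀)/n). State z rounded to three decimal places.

p̂ = 269/303 = 0.88779.
SE₀ = √(0.85·0.15/303) = 0.020513.
z = (0.88779 − 0.85)/0.020513 = 0.03779/0.020513 = 1.842.

z = 1.842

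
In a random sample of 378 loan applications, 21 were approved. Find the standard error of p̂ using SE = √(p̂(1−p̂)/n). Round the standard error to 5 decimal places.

SE = 0.01178

With x = 21 successes in n = 378, p̂ = 0.05556.
p̂(1−p̂) = 0.052473.
SE = √(0.052473/378) = 0.01178.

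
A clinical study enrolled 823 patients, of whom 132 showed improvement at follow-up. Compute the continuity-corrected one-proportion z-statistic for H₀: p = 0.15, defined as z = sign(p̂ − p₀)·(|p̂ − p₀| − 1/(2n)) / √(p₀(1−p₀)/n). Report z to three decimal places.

Sample proportion p̂ = 132/823 = 0.16039. p̂ − p₀ = 0.010389.
Continuity correction 1/(2n) = 1/1646 = 0.000608.
Corrected numerator: |0.010389| − 0.000608 = 0.009781.
Null standard error: √(0.15·0.85/823) = √0.000154921 = 0.012447.
z = (+)0.009781/0.012447 = 0.786.

z = 0.786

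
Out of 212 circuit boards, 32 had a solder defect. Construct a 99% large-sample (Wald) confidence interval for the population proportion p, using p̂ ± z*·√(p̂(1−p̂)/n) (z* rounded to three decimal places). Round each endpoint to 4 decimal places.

(0.0876, 0.2143)

With x = 32 successes in n = 212, p̂ = 0.15094.
SE(p̂) = √(0.15094·0.84906/212) = 0.024587.
For 99% confidence, z* = 2.576.
Margin = 2.576·0.024587 = 0.06334.
So the interval runs from 0.0876 to 0.2143.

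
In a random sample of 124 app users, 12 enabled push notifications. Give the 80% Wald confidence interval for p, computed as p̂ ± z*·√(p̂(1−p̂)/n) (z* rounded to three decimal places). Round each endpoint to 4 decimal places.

The sample proportion is 12/124 = 0.09677.
Standard error of p̂: √(0.087409/124) = √0.000704911 = 0.026550.
The 80% critical value is z* = 1.282.
Margin of error: 1.282 × 0.026550 = 0.03404.
CI: 0.09677 ± 0.03404 = (0.0627, 0.1308).

(0.0627, 0.1308)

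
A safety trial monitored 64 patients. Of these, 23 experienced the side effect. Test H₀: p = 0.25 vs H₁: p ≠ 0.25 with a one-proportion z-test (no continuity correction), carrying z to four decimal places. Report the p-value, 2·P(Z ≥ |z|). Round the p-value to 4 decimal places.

p-value = 0.0433

Sample proportion p̂ = 23/64 = 0.35938.
SE₀ = √(0.25·0.75/64) = 0.054127.
z = (p̂ − p₀)/SE = (23/64 − 0.25)/0.054127 ≈ 2.0207.
p-value = 2·P(Z ≥ |z|) with z = 2.0207 → 0.0433.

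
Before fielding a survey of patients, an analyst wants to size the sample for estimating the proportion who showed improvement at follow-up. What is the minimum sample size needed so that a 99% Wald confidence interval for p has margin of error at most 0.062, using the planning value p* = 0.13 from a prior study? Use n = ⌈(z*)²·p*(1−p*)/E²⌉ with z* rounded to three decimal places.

z* = 2.576 at the 99% level.
p*(1−p*) = 0.13·0.87 = 0.1131.
(z*)²·p*(1−p*)/E² = 6.635776·0.1131/0.003844 = 195.241.
⌈195.241⌉ = 196.

n = 196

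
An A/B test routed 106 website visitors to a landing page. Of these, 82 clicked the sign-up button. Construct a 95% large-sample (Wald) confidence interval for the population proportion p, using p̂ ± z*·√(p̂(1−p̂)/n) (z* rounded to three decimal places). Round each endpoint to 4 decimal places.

(0.6939, 0.8533)

The sample proportion is 82/106 = 0.77358.
SE = √(p̂(1−p̂)/n) = √(0.175151/106) = 0.040649.
z* = 1.960 at the 95% level.
Margin = 1.960·0.040649 = 0.07967.
So the interval runs from 0.6939 to 0.8533.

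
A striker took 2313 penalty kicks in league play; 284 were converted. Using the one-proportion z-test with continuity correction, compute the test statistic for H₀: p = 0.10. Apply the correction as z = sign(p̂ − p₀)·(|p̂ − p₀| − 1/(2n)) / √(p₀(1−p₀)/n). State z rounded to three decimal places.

z = 3.618

With x = 284 successes in n = 2313, p̂ = 0.12278. p̂ − p₀ = 0.022784.
Continuity correction 1/(2n) = 1/4626 = 0.000216.
Corrected numerator: |0.022784| − 0.000216 = 0.022568.
SE₀ = √(0.10·0.90/2313) = 0.006238.
z = (+)0.022568/0.006238 = 3.618.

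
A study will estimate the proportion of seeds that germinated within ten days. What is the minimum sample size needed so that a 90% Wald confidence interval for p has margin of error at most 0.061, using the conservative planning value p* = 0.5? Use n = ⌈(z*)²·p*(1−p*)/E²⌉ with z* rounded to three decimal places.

n = 182

z* = 1.645 at the 90% level.
p*(1−p*) = 0.50·0.50 = 0.2500.
Required n before rounding: 2.706025 × 0.2500 / 0.061² = 181.808.
Rounding up, n = 182.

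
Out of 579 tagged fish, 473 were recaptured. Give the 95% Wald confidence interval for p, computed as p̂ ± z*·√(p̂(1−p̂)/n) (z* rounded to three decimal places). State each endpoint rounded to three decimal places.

(0.785, 0.848)

With x = 473 successes in n = 579, p̂ = 0.81693.
Standard error of p̂: √(0.149558/579) = √0.000258304 = 0.016072.
z* = 1.960 at the 95% level.
Margin = 1.960·0.016072 = 0.03150.
So the interval runs from 0.785 to 0.848.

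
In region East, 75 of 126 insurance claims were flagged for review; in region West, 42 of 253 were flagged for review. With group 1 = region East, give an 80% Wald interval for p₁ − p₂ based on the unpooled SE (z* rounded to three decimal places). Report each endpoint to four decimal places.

p̂₁ = 75/126 = 0.59524, p̂₂ = 42/253 = 0.16601; p̂₁ − p̂₂ = 0.42923.
Unpooled SE = √(p̂₁(1−p̂₁)/n₁ + p̂₂(1−p̂₂)/n₂) = √(0.001912141 + 0.000547230) = 0.049592.
The 80% critical value is z* = 1.282. Margin of error = 0.06358.
So the interval runs from 0.3657 to 0.4928.

(0.3657, 0.4928)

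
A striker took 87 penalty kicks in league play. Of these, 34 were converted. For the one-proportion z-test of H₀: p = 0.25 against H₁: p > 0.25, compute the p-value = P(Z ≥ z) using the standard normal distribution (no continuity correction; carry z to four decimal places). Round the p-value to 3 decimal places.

p-value = 0.001

Sample proportion p̂ = 34/87 = 0.39080.
Under H₀, SE = √(p₀(1−p₀)/n) = √(0.25·0.75/87) = √0.002155172 = 0.046424.
Test statistic (full precision, shown to 4 dp): z = (34/87 − 0.25)/SE₀ ≈ 3.0330.
From the standard normal, P(Z ≥ z) = 0.001.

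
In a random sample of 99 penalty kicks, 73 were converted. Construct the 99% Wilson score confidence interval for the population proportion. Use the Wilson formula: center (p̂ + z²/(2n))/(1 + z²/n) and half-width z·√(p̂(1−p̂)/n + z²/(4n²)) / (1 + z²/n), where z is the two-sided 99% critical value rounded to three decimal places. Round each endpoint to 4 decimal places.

Here p̂ = 73/99 = 0.73737 and z = 2.576 (z² = 6.635776).
1 + z²/n = 1.067028.
Center = (0.73737 + 0.033514)/1.067028 = 0.72246.
Radicand: p̂(1−p̂)/n + z²/(4n²) = 0.001956098 + 0.000169263 = 0.002125361.
Half-width = z·√(radicand)/denom = 2.576·0.046102/1.067028 = 0.11130.
CI: 0.72246 ± 0.11130 = (0.6112, 0.8338).

(0.6112, 0.8338)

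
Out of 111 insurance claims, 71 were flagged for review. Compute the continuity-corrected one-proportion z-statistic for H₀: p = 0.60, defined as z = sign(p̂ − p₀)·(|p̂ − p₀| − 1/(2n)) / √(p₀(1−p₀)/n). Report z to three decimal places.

z = 0.756

The sample proportion is 71/111 = 0.63964. p̂ − p₀ = 0.039640.
Continuity correction 1/(2n) = 1/222 = 0.004505.
Corrected numerator: |0.039640| − 0.004505 = 0.035135.
Under H₀, SE = √(p₀(1−p₀)/n) = √(0.60·0.40/111) = √0.002162162 = 0.046499.
z = +0.035135/0.046499 = 0.756.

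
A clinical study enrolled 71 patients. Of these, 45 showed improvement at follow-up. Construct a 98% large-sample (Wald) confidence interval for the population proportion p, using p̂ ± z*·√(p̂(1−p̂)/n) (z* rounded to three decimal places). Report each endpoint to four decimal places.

p̂ = 45/71 = 0.63380.
Standard error of p̂: √(0.232097/71) = √0.003268969 = 0.057175.
z* = 2.326 at the 98% level.
Margin = 2.326·0.057175 = 0.13299.
Interval: 0.63380 ± 0.13299 → (0.5008, 0.7668).

(0.5008, 0.7668)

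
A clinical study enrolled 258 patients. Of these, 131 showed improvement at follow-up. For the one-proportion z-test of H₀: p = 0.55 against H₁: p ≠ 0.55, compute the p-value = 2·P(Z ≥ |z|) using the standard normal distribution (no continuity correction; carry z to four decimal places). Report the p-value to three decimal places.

p-value = 0.173

With x = 131 successes in n = 258, p̂ = 0.50775.
Under H₀, SE = √(p₀(1−p₀)/n) = √(0.55·0.45/258) = √0.000959302 = 0.030973.
Test statistic (full precision, shown to 4 dp): z = (131/258 − 0.55)/SE₀ ≈ -1.3640.
From the standard normal, 2·P(Z ≥ |z|) = 0.173.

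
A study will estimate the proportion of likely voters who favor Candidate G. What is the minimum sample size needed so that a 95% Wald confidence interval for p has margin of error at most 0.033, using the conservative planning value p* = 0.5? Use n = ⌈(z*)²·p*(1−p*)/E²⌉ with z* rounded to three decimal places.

n = 882

z* = 1.960 at the 95% level.
p*(1−p*) = 0.2500.
(z*)²·p*(1−p*)/E² = 3.841600·0.2500/0.001089 = 881.910.
Rounding up, n = 882.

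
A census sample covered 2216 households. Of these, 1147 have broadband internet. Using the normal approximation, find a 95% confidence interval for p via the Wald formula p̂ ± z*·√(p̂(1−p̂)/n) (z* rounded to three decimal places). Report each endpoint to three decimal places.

(0.497, 0.538)

Sample proportion p̂ = 1147/2216 = 0.51760.
SE(p̂) = √(0.51760·0.48240/2216) = 0.010615.
For 95% confidence, z* = 1.960.
Margin = 1.960·0.010615 = 0.02081.
CI: 0.51760 ± 0.02081 = (0.497, 0.538).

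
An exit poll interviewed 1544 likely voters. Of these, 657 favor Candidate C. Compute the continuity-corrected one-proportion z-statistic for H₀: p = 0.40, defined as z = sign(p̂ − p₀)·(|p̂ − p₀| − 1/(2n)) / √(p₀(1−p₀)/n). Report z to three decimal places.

The sample proportion is 657/1544 = 0.42552. p̂ − p₀ = 0.025518.
1/(2n) = 0.000324.
Corrected numerator: |0.025518| − 0.000324 = 0.025194.
Under H₀, SE = √(p₀(1−p₀)/n) = √(0.40·0.60/1544) = √0.000155440 = 0.012468.
z = (+)0.025194/0.012468 = 2.021.

z = 2.021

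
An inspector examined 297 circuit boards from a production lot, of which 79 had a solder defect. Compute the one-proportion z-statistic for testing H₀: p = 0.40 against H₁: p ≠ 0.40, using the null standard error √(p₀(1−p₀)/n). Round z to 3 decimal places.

z = -4.714

The sample proportion is 79/297 = 0.26599.
Null standard error: √(0.40·0.60/297) = √0.000808081 = 0.028427.
Test statistic: z = -0.13401/0.028427 = -4.714.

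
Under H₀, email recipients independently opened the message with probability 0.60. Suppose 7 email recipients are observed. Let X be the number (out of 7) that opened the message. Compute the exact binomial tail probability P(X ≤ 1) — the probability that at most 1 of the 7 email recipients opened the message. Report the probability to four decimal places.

X is binomial with n = 7 and p = 0.60.
P(X ≤ 1) = C(7,0)·0.60^0·0.40^7 + C(7,1)·0.60^1·0.40^6.
= 0.001638 + 0.017203 = 0.0188.

P = 0.0188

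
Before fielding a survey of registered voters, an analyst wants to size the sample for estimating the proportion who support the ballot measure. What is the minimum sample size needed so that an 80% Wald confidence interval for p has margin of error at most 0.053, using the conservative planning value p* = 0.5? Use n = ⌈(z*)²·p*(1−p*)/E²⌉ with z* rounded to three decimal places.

For 80% confidence, z* = 1.282.
p*(1−p*) = 0.2500.
(z*)²·p*(1−p*)/E² = 1.643524·0.2500/0.002809 = 146.273.
⌈146.273⌉ = 147.

n = 147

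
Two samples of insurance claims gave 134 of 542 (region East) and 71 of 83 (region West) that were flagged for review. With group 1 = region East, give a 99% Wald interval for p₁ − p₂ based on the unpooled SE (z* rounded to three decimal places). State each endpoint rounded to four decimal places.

p̂₁ = 0.24723, p̂₂ = 0.85542, so the observed difference is -0.60819.
SE = √(0.000343374 + 0.001490065) = √0.001833439 = 0.042819.
The 99% critical value is z* = 2.576. Margin of error = 0.11030.
Interval: -0.60819 ± 0.11030 → (-0.7185, -0.4979).

(-0.7185, -0.4979)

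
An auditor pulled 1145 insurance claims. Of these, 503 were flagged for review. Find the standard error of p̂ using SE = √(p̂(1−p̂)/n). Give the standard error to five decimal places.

Sample proportion p̂ = 503/1145 = 0.43930.
p̂(1−p̂) = 0.43930·0.56070 = 0.246316.
SE = √(0.246316/1145) = √0.000215123 = 0.01467.

SE = 0.01467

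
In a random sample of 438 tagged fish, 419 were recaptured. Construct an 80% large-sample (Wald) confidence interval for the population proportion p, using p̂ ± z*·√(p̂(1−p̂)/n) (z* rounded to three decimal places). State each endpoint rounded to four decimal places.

Sample proportion p̂ = 419/438 = 0.95662.
SE(p̂) = √(0.95662·0.04338/438) = 0.009734.
z* = 1.282 at the 80% level.
Margin = 1.282·0.009734 = 0.01248.
So the interval runs from 0.9441 to 0.9691.

(0.9441, 0.9691)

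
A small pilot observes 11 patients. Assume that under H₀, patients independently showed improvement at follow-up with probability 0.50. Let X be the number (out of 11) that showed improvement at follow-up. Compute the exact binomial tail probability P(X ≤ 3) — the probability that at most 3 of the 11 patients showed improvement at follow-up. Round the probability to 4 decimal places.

X is binomial with n = 11 and p = 0.50.
P(X ≤ 3) = C(11,0)·0.50^0·0.50^11 + C(11,1)·0.50^1·0.50^10 + C(11,2)·0.50^2·0.50^9 + C(11,3)·0.50^3·0.50^8.
= 0.000488 + 0.005371 + 0.026855 + 0.080566 = 0.1133.

P = 0.1133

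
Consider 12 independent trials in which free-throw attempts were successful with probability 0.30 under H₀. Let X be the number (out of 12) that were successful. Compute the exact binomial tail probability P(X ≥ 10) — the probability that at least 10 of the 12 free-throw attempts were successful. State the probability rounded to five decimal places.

P = 0.00021

X is binomial with n = 12 and p = 0.30.
P(X ≥ 10) = C(12,10)·0.30^10·0.70^2 + C(12,11)·0.30^11·0.70^1 + C(12,12)·0.30^12·0.70^0.
= 0.000191 + 0.000015 + 0.000001 = 0.00021.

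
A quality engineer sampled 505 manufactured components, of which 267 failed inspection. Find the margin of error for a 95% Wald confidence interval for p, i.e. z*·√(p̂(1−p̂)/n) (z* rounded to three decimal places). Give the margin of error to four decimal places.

ME = 0.0435

With x = 267 successes in n = 505, p̂ = 0.52871.
SE = √(p̂(1−p̂)/n) = √(0.249176/505) = 0.022213.
For 95% confidence, z* = 1.960.
So ME = 0.0435.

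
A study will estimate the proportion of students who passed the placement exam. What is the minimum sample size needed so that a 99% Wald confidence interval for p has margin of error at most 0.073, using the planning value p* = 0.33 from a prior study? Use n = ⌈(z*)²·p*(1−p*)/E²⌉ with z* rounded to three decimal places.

The 99% critical value is z* = 2.576.
p*(1−p*) = 0.2211.
(z*)²·p*(1−p*)/E² = 6.635776·0.2211/0.005329 = 275.318.
Rounding up, n = 276.

n = 276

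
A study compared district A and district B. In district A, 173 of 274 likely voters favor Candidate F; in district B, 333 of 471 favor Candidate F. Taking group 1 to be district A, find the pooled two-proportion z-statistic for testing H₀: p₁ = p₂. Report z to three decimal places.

z = -2.132

p̂₁ = 173/274 = 0.63139, p̂₂ = 333/471 = 0.70701.
Pooled p̂ = (173+333)/(274+471) = 506/745 = 0.67919.
Pooled SE = √[0.2178893·0.00577278] ≈ 0.035466.
z = (p̂₁ − p̂₂)/SE = (0.63139 − 0.70701)/0.035466 = -0.07562/0.035466 = -2.132.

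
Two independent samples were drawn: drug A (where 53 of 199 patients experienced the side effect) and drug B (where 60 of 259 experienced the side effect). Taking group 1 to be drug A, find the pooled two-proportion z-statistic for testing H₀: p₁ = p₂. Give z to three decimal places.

Sample proportions: p̂₁ = 53/199 = 0.26633 and p̂₂ = 60/259 = 0.23166.
Pooling: p̂ = 113/458 = 0.24672.
SE = √[p̂(1−p̂)(1/n₁+1/n₂)] = √[0.24672·0.75328·(1/199+1/259)] ≈ 0.040639.
z = 0.03467/0.040639 = 0.853.

z = 0.853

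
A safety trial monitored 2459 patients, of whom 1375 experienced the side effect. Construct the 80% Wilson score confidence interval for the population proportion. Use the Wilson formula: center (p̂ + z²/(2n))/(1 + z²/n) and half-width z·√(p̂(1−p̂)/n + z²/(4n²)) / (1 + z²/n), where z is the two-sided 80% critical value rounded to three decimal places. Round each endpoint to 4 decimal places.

(0.5463, 0.5720)

Here p̂ = 1375/2459 = 0.55917 and z = 1.282 (z² = 1.643524).
Denominator 1 + z²/n = 1 + 1.643524/2459 = 1.000668.
Adjusted center: (0.55917 + z²/(2n))/1.000668 = 0.55913.
Radicand: p̂(1−p̂)/n + z²/(4n²) = 0.000100244 + 0.000000068 = 0.000100312.
Half-width = z·√(radicand)/denom = 1.282·0.010016/1.000668 = 0.01283.
CI: 0.55913 ± 0.01283 = (0.5463, 0.5720).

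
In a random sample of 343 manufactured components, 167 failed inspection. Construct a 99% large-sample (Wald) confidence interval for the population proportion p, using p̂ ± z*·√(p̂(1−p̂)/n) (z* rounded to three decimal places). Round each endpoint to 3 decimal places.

(0.417, 0.556)

p̂ = 167/343 = 0.48688.
Standard error of p̂: √(0.249828/343) = √0.000728361 = 0.026988.
For 99% confidence, z* = 2.576.
Margin = 2.576·0.026988 = 0.06952.
So the interval runs from 0.417 to 0.556.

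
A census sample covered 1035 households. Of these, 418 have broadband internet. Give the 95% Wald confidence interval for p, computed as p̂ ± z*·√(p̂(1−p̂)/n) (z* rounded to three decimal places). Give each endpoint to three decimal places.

With x = 418 successes in n = 1035, p̂ = 0.40386.
Standard error of p̂: √(0.240758/1035) = √0.000232616 = 0.015252.
For 95% confidence, z* = 1.960.
Margin of error: 1.960 × 0.015252 = 0.02989.
So the interval runs from 0.374 to 0.434.

(0.374, 0.434)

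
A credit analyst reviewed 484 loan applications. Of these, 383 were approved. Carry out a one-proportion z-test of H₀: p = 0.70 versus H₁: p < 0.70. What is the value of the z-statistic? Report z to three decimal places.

p̂ = 383/484 = 0.79132.
Under H₀, SE = √(p₀(1−p₀)/n) = √(0.70·0.30/484) = √0.000433884 = 0.020830.
z = (0.79132 − 0.70)/0.020830 = 0.09132/0.020830 = 4.384.

z = 4.384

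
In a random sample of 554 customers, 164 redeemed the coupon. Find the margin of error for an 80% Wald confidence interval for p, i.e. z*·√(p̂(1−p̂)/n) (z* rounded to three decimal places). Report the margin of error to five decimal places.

Sample proportion p̂ = 164/554 = 0.29603.
SE(p̂) = √(0.29603·0.70397/554) = 0.019395.
For 80% confidence, z* = 1.282.
Margin of error = z*·SE = 1.282 × 0.019395 = 0.02486.

ME = 0.02486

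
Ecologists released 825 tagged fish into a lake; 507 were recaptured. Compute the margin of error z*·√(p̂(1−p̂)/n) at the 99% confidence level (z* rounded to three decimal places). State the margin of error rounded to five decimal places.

The sample proportion is 507/825 = 0.61455.
SE = √(p̂(1−p̂)/n) = √(0.236879/825) = 0.016945.
The 99% critical value is z* = 2.576.
Margin of error = z*·SE = 2.576 × 0.016945 = 0.04365.

ME = 0.04365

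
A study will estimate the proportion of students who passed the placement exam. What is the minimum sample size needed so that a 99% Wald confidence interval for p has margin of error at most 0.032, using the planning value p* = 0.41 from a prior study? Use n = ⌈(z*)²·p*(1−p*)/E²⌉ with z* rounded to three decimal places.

n = 1568

z* = 2.576 at the 99% level.
p*(1−p*) = 0.41·0.59 = 0.2419.
(z*)²·p*(1−p*)/E² = 6.635776·0.2419/0.001024 = 1567.572.
⌈1567.572⌉ = 1568.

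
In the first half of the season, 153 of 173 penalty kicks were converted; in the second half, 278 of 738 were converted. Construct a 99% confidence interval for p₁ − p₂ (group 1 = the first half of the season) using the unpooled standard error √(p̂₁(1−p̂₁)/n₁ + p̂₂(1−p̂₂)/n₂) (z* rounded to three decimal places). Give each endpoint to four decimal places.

p̂₁ = 0.88439, p̂₂ = 0.37669, so the observed difference is 0.50770.
Unpooled SE = √(p̂₁(1−p̂₁)/n₁ + p̂₂(1−p̂₂)/n₂) = √(0.000590994 + 0.000318151) = 0.030152.
z* = 2.576 at the 99% level. Margin = 2.576·0.030152 = 0.07767.
So the interval runs from 0.4300 to 0.5854.

(0.4300, 0.5854)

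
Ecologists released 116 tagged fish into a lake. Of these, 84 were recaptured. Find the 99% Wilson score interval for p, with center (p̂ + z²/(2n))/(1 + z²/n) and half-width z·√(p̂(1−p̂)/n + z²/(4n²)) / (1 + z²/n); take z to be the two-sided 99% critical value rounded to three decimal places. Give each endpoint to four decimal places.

p̂ = 84/116 = 0.72414; z = 2.576, so z² = 6.635776.
Denominator 1 + z²/n = 1 + 6.635776/116 = 1.057205.
Center = (0.72414 + 0.028602)/1.057205 = 0.71201.
Radicand: p̂(1−p̂)/n + z²/(4n²) = 0.001722088 + 0.000123287 = 0.001845375.
Half-width = 2.576·√0.001845375/1.057205 = 0.10467.
Interval: 0.71201 ± 0.10467 → (0.6073, 0.8167).

(0.6073, 0.8167)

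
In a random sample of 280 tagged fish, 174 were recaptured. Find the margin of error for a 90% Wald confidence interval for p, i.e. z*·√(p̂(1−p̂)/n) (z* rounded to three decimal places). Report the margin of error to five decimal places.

p̂ = 174/280 = 0.62143.
SE = √(p̂(1−p̂)/n) = √(0.235255/280) = 0.028986.
z* = 1.645 at the 90% level.
ME = 1.645·0.028986 = 0.04768.

ME = 0.04768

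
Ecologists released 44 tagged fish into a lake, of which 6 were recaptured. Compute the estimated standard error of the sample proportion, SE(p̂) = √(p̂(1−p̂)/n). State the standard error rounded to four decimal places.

SE = 0.0517

p̂ = 6/44 = 0.13636.
p̂(1−p̂) = 0.117766.
SE = √(0.117766/44) = √0.002676500 = 0.0517.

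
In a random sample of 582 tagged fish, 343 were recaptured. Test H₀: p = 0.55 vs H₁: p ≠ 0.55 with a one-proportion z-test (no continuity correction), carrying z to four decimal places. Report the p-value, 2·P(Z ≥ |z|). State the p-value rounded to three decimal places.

The sample proportion is 343/582 = 0.58935.
SE₀ = √(0.55·0.45/582) = 0.020622.
Test statistic (full precision, shown to 4 dp): z = (343/582 − 0.55)/SE₀ ≈ 1.9080.
p-value = 2·P(Z ≥ |z|) with z = 1.9080 → 0.056.

p-value = 0.056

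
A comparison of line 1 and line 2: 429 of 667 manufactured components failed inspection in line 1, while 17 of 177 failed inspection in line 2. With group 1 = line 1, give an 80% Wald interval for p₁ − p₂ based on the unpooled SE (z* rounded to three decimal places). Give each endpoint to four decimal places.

(0.5101, 0.5842)

p̂₁ = 0.64318, p̂₂ = 0.09605, so the observed difference is 0.54713.
SE = √(0.000344078 + 0.000490511) = √0.000834589 = 0.028889.
The 80% critical value is z* = 1.282. Margin = 1.282·0.028889 = 0.03704.
So the interval runs from 0.5101 to 0.5842.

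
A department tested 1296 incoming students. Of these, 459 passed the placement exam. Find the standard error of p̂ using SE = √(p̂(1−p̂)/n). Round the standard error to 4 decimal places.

SE = 0.0133

Sample proportion p̂ = 459/1296 = 0.35417.
p̂(1−p̂) = 0.228734.
Dividing by n and taking the root: √0.000176492 = 0.0133.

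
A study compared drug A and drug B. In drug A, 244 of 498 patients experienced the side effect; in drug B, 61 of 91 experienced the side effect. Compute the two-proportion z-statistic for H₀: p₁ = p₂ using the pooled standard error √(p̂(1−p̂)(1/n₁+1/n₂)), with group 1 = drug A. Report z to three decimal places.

z = -3.166

p̂₁ = 244/498 = 0.48996, p̂₂ = 61/91 = 0.67033.
Pooled p̂ = (244+61)/(498+91) = 305/589 = 0.51783.
Pooled SE = √[0.2496822·0.01299704] ≈ 0.056966.
z = -0.18037/0.056966 = -3.166.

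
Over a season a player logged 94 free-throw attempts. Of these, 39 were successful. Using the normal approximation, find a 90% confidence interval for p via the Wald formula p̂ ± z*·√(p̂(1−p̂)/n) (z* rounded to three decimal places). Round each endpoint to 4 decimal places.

The sample proportion is 39/94 = 0.41489.
SE = √(p̂(1−p̂)/n) = √(0.242757/94) = 0.050819.
z* = 1.645 at the 90% level.
Margin of error: 1.645 × 0.050819 = 0.08360.
So the interval runs from 0.3313 to 0.4985.

(0.3313, 0.4985)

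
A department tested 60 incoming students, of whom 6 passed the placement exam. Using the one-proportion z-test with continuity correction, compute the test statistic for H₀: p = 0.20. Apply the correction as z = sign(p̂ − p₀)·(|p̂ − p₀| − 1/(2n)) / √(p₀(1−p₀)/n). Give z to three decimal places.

The sample proportion is 6/60 = 0.10000. p̂ − p₀ = -0.100000.
1/(2n) = 0.008333.
Corrected numerator: |-0.100000| − 0.008333 = 0.091667.
Under H₀, SE = √(p₀(1−p₀)/n) = √(0.20·0.80/60) = √0.002666667 = 0.051640.
z = (−)0.091667/0.051640 = -1.775.

z = -1.775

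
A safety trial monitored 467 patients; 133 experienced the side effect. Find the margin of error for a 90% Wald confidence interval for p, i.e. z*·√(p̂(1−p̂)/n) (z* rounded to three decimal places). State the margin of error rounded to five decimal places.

ME = 0.03435

p̂ = 133/467 = 0.28480.
Standard error of p̂: √(0.203687/467) = √0.000436162 = 0.020884.
For 90% confidence, z* = 1.645.
Margin of error = z*·SE = 1.645 × 0.020884 = 0.03435.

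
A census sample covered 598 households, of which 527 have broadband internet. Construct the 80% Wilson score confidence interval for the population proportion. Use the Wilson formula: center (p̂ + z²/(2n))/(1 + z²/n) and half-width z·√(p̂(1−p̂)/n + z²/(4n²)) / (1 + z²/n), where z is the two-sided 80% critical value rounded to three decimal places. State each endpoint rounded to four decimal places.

Here p̂ = 527/598 = 0.88127 and z = 1.282 (z² = 1.643524).
1 + z²/n = 1.002748.
Center = (0.88127 + 0.001374)/1.002748 = 0.88023.
Radicand: p̂(1−p̂)/n + z²/(4n²) = 0.000174971 + 0.000001149 = 0.000176120.
Half-width = 1.282·√0.000176120/1.002748 = 0.01697.
Interval: 0.88023 ± 0.01697 → (0.8633, 0.8972).

(0.8633, 0.8972)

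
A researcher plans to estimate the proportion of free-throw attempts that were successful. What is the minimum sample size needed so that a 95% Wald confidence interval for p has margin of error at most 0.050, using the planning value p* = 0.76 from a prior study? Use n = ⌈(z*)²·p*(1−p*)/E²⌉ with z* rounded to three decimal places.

z* = 1.960 at the 95% level.
p*(1−p*) = 0.1824.
Required n before rounding: 3.841600 × 0.1824 / 0.050² = 280.283.
Rounding up, n = 281.

n = 281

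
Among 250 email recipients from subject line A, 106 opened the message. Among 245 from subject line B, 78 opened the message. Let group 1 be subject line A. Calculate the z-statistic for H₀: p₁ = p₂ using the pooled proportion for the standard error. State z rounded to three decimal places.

Sample proportions: p̂₁ = 106/250 = 0.42400 and p̂₂ = 78/245 = 0.31837.
Pooled p̂ = (106+78)/(250+245) = 184/495 = 0.37172.
Pooled SE = √[0.2335435·0.00808163] ≈ 0.043444.
z = (p̂₁ − p̂₂)/SE = (0.42400 − 0.31837)/0.043444 = 0.10563/0.043444 = 2.431.

z = 2.431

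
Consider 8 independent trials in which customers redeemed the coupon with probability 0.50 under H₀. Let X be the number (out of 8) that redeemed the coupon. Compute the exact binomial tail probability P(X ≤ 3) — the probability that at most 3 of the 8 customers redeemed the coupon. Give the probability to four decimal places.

P = 0.3633

X is binomial with n = 8 and p = 0.50.
P(X ≤ 3) = C(8,0)·0.50^0·0.50^8 + C(8,1)·0.50^1·0.50^7 + C(8,2)·0.50^2·0.50^6 + C(8,3)·0.50^3·0.50^5.
= 0.003906 + 0.031250 + 0.109375 + 0.218750 = 0.3633.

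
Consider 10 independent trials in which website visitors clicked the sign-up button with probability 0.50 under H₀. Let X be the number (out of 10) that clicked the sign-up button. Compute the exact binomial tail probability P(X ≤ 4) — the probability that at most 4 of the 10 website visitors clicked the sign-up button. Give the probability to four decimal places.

P = 0.3770

X is binomial with n = 10 and p = 0.50.
P(X ≤ 4) = Σ_{j=0}^{4} C(10,j)·0.50^j·0.50^{10−j}.
= 0.000977 + 0.009766 + 0.043945 + 0.117188 + 0.205078 = 0.3770.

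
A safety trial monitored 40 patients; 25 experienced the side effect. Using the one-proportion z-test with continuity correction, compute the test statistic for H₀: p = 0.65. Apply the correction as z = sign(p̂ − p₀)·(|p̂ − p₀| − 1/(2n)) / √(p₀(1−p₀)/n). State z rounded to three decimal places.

z = -0.166

Sample proportion p̂ = 25/40 = 0.62500. p̂ − p₀ = -0.025000.
Continuity correction 1/(2n) = 1/80 = 0.012500.
Corrected numerator: |-0.025000| − 0.012500 = 0.012500.
SE₀ = √(0.65·0.35/40) = 0.075416.
z = (−)0.012500/0.075416 = -0.166.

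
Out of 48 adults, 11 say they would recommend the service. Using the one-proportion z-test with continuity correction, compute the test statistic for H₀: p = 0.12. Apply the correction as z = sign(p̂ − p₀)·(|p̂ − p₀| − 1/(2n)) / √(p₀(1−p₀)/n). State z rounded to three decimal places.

z = 2.105

The sample proportion is 11/48 = 0.22917. p̂ − p₀ = 0.109167.
Continuity correction 1/(2n) = 1/96 = 0.010417.
Corrected numerator: |0.109167| − 0.010417 = 0.098750.
Null standard error: √(0.12·0.88/48) = √0.002200000 = 0.046904.
z = (+)0.098750/0.046904 = 2.105.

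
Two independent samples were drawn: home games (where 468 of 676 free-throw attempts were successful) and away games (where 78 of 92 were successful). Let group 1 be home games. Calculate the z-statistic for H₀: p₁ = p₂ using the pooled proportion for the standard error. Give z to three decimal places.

p̂₁ = 468/676 = 0.69231, p̂₂ = 78/92 = 0.84783.
Pooling: p̂ = 546/768 = 0.71094.
Pooled SE = √[0.2055054·0.01234886] ≈ 0.050376.
z = (p̂₁ − p̂₂)/SE = (0.69231 − 0.84783)/0.050376 = -0.15552/0.050376 = -3.087.

z = -3.087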